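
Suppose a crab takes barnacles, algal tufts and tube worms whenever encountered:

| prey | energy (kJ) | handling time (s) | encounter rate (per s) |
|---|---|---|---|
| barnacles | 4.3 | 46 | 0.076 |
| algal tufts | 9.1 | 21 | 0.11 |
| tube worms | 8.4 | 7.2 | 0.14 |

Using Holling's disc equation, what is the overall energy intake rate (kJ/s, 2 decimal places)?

0.32 kJ/s

R = Σλ_iE_i / (1 + Σλ_ih_i)
Numerator: 0.076×4.3 + 0.11×9.1 + 0.14×8.4 = 2.504
Denominator: 1 + 0.076×46 + 0.11×21 + 0.14×7.2 = 7.814
R = 2.504/7.814 = 0.3204 kJ/s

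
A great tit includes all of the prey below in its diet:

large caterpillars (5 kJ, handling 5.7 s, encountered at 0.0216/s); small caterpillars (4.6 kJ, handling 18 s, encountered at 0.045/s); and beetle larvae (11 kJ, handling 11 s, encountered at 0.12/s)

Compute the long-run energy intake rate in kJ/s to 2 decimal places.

R = Σλ_iE_i / (1 + Σλ_ih_i)
Numerator: 0.0216×5 + 0.045×4.6 + 0.12×11 = 1.635
Denominator: 1 + 0.0216×5.7 + 0.045×18 + 0.12×11 = 3.253
R = 1.635/3.253 = 0.5026 kJ/s

0.50 kJ/s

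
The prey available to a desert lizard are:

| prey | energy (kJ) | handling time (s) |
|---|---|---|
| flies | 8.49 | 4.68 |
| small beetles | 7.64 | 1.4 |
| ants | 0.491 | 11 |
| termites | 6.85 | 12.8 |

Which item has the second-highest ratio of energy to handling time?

Profitability E/h (kJ/s): flies = 8.49/4.68 = 1.81, small beetles = 7.64/1.4 = 5.46, ants = 0.491/11 = 0.0446, termites = 6.85/12.8 = 0.535.
Ranked: small beetles > flies > termites > ants.

flies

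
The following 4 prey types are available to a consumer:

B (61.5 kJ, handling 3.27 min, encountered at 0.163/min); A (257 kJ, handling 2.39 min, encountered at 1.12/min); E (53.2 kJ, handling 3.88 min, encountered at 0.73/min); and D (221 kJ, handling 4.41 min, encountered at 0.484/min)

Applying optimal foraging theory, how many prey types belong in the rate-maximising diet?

E/h in descending order: A 108, D 50.1, B 18.8, E 13.7 kJ/min. The optimal diet is the largest prefix of this list for which every included type satisfies E_i/h_i > R on the types above it.
Rate on top 1: 78.29. D: 50.1 < 78.29 → exclude; stop.
Optimal diet: A — 1 of 4 types.

1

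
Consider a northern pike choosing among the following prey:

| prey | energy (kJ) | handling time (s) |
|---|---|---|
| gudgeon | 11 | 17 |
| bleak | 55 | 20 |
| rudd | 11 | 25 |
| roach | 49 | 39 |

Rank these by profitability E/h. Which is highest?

Profitability E/h (kJ/s): gudgeon = 11/17 = 0.647, bleak = 55/20 = 2.75, rudd = 11/25 = 0.44, roach = 49/39 = 1.26.
Ranked: bleak > roach > gudgeon > rudd.

bleak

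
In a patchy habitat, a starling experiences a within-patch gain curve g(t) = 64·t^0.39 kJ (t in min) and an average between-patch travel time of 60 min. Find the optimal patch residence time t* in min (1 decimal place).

38.4 min

By the marginal value theorem, leave when the instantaneous gain rate g'(t) equals the habitat-wide average g(t)/(T + t).
g'(t) = 0.39·64·t^-0.61. Setting 0.39·64·t^-0.61 = 64·t^0.39/(60+t) gives 0.39(60+t) = t, so 0.61·t = 0.39×60.
t* = 0.39×60/0.61 = 38.36 min.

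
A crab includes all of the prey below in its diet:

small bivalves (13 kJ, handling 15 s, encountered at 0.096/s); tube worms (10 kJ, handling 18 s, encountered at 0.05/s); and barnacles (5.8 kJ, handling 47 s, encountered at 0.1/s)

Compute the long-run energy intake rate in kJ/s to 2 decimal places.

R = (0.096×13 + 0.05×10 + 0.1×5.8) / (1 + 0.096×15 + 0.05×18 + 0.1×47) = 2.328/8.04 = 0.2896 kJ/s.

0.29 kJ/s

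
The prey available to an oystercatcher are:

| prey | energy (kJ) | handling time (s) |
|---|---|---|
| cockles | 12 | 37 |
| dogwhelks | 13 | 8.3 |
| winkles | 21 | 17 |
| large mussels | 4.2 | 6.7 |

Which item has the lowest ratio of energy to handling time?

Profitability E/h (kJ/s): cockles = 12/37 = 0.324, dogwhelks = 13/8.3 = 1.57, winkles = 21/17 = 1.24, large mussels = 4.2/6.7 = 0.627.
Ranked: dogwhelks > winkles > large mussels > cockles.

cockles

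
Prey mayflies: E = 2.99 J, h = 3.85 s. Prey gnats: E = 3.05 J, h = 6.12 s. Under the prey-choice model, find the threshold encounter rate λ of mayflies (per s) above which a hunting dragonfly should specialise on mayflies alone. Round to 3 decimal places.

0.465 per s

The zero-one rule: include gnats iff E₂/h₂ > λE₁/(1+λh₁). Equality gives the switch point.
λE₁h₂ = E₂ + λE₂h₁ ⇒ λ = E₂/(E₁h₂ − E₂h₁) = 3.05/(18.3 − 11.74) = 0.4652 per s.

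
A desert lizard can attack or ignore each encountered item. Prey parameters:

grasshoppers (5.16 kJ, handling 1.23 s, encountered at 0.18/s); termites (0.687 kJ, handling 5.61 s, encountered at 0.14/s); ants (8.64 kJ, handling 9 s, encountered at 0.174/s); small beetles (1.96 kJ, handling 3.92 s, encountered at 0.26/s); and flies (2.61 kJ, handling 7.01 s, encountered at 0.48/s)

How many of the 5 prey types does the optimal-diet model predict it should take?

E/h in descending order: grasshoppers 4.2, ants 0.96, small beetles 0.5, flies 0.372, termites 0.122 kJ/s. The optimal diet is the largest prefix of this list for which every included type satisfies E_i/h_i > R on the types above it.
Rate on top 1: 0.7604. ants: 0.96 > 0.7604 → include.
Rate on top 2: 0.8726. small beetles: 0.5 < 0.8726 → exclude; stop.
Optimal diet: grasshoppers, ants — 2 of 5 types.

2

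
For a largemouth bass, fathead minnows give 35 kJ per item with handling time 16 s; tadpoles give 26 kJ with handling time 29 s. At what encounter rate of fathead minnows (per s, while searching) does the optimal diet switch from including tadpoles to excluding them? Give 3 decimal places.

0.043 per s

At the threshold, the rate on fathead minnows alone equals the profitability of tadpoles: λ·35/(1 + λ·16) = 26/29 = 0.8966.
Rearranging, λ(35 − 0.8966×16) = 0.8966, so λ = 0.8966/20.66 = 0.04341 per s.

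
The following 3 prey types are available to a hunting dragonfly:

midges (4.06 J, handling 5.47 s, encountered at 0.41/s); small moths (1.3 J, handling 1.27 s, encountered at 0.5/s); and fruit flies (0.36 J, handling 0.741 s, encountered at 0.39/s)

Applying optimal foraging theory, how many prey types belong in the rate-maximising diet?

2

E/h in descending order: small moths 1.02, midges 0.742, fruit flies 0.486 J/s. The optimal diet is the largest prefix of this list for which every included type satisfies E_i/h_i > R on the types above it.
Rate on top 1: 0.3976. midges: 0.742 > 0.3976 → include.
Rate on top 2: 0.5969. fruit flies: 0.486 < 0.5969 → exclude; stop.
Optimal diet: small moths, midges — 2 of 3 types.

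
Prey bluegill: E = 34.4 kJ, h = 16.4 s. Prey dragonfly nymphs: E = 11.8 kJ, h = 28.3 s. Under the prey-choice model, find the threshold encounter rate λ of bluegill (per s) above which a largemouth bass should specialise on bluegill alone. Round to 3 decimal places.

0.015 per s

At the threshold, the rate on bluegill alone equals the profitability of dragonfly nymphs: λ·34.4/(1 + λ·16.4) = 11.8/28.3 = 0.417.
Rearranging, λ(34.4 − 0.417×16.4) = 0.417, so λ = 0.417/27.56 = 0.01513 per s.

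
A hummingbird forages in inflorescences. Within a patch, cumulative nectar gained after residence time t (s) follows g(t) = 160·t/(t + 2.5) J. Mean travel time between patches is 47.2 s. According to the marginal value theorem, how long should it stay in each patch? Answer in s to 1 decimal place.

By the marginal value theorem, leave when the instantaneous gain rate g'(t) equals the habitat-wide average g(t)/(T + t).
g'(t) = 160·2.5/(t + 2.5)². Setting 160·2.5/(t+2.5)² = 160t/[(t+2.5)(47.2+t)] gives 2.5(47.2+t) = t(t+2.5), so t² = 2.5×47.2 = 118.
t* = √118 = 10.86 s.

10.9 s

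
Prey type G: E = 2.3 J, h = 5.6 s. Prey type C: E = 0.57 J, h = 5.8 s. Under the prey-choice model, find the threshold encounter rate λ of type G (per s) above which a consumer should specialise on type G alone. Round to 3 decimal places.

0.056 per s

The zero-one rule: include type C iff E₂/h₂ > λE₁/(1+λh₁). Equality gives the switch point.
λE₁h₂ = E₂ + λE₂h₁ ⇒ λ = E₂/(E₁h₂ − E₂h₁) = 0.57/(13.34 − 3.192) = 0.05617 per s.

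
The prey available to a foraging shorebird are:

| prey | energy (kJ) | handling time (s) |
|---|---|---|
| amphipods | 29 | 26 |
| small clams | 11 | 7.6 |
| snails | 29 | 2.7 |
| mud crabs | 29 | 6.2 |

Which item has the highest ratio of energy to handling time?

snails

Profitability E/h (kJ/s): amphipods = 29/26 = 1.12, small clams = 11/7.6 = 1.45, snails = 29/2.7 = 10.7, mud crabs = 29/6.2 = 4.68.
Ranked: snails > mud crabs > small clams > amphipods.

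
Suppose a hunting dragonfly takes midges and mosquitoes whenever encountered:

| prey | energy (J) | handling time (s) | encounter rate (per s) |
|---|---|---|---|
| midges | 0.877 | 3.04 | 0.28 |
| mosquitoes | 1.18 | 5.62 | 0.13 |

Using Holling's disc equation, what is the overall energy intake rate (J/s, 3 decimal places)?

0.155 J/s

R = Σλ_iE_i / (1 + Σλ_ih_i)
Numerator: 0.28×0.877 + 0.13×1.18 = 0.399
Denominator: 1 + 0.28×3.04 + 0.13×5.62 = 2.582
R = 0.399/2.582 = 0.1545 J/s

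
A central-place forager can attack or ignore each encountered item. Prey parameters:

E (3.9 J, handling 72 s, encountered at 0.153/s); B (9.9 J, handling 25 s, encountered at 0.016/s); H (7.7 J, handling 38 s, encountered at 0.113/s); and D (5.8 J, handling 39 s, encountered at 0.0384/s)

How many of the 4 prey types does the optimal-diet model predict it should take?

E/h in descending order: B 0.396, H 0.203, D 0.149, E 0.0542 J/s. The optimal diet is the largest prefix of this list for which every included type satisfies E_i/h_i > R on the types above it.
Rate on top 1: 0.1131. H: 0.203 > 0.1131 → include.
Rate on top 2: 0.1806. D: 0.149 < 0.1806 → exclude; stop.
Optimal diet: B, H — 2 of 4 types.

2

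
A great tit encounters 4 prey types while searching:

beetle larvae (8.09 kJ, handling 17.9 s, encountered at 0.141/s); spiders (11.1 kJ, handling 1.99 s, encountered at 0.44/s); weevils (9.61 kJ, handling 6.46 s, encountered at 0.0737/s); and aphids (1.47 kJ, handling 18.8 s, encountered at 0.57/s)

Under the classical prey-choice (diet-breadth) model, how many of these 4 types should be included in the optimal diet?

1

E/h in descending order: spiders 5.58, weevils 1.49, beetle larvae 0.452, aphids 0.0782 kJ/s. The optimal diet is the largest prefix of this list for which every included type satisfies E_i/h_i > R on the types above it.
Rate on top 1: 2.604. weevils: 1.49 < 2.604 → exclude; stop.
Optimal diet: spiders — 1 of 4 types.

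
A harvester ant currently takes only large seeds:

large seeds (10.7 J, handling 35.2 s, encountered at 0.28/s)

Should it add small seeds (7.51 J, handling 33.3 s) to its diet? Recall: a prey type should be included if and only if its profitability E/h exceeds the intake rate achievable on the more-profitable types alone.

On large seeds alone, R = ΣλE/(1+Σλh) = 2.996/10.86 = 0.276 J/s.
small seeds: E/h = 7.51/33.3 = 0.2255 J/s.
Since 0.2255 < R, time spent handling small seeds is better spent searching.

No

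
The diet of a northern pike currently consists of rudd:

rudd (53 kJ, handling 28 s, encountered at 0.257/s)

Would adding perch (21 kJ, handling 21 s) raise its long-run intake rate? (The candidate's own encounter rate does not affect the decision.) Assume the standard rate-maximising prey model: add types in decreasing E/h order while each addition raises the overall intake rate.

No

Intake rate on the current diet: R = (0.257×53) / (1 + 0.257×28) = 13.62/8.196 = 1.662 kJ/s.
Profitability of perch: 21/21 = 1 kJ/s.
Since 1 < R, time spent handling perch is better spent searching.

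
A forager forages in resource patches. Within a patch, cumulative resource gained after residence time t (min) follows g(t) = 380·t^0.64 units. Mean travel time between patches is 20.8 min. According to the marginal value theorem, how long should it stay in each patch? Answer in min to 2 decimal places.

36.98 min

Maximise g(t)/(T+t): set derivative to zero → g'(t)(T+t) = g(t).
g'(t) = 0.64·380·t^-0.36. Setting 0.64·380·t^-0.36 = 380·t^0.64/(20.8+t) gives 0.64(20.8+t) = t, so 0.36·t = 0.64×20.8.
t* = 0.64×20.8/0.36 = 36.98 min.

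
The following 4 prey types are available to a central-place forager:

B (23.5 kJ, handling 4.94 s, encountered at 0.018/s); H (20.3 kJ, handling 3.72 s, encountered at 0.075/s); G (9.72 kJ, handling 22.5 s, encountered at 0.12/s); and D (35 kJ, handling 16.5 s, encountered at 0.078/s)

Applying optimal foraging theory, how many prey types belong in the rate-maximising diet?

E/h in descending order: H 5.46, B 4.76, D 2.12, G 0.432 kJ/s. The optimal diet is the largest prefix of this list for which every included type satisfies E_i/h_i > R on the types above it.
Rate on top 1: 1.19. B: 4.76 > 1.19 → include.
Rate on top 2: 1.422. D: 2.12 > 1.422 → include.
Rate on top 3: 1.761. G: 0.432 < 1.761 → exclude; stop.
Optimal diet: H, B, D — 3 of 4 types.

3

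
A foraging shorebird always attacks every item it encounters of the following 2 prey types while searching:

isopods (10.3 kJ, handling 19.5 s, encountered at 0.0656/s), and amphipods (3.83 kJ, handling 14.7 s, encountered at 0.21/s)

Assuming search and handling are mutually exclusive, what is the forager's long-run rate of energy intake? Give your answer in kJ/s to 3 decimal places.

0.276 kJ/s

R = (0.0656×10.3 + 0.21×3.83) / (1 + 0.0656×19.5 + 0.21×14.7) = 1.48/5.366 = 0.2758 kJ/s.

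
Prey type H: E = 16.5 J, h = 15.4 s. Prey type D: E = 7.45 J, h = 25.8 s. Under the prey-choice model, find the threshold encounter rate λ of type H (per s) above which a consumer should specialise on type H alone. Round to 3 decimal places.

0.024 per s

At the threshold, the rate on type H alone equals the profitability of type D: λ·16.5/(1 + λ·15.4) = 7.45/25.8 = 0.2888.
Rearranging, λ(16.5 − 0.2888×15.4) = 0.2888, so λ = 0.2888/12.05 = 0.02396 per s.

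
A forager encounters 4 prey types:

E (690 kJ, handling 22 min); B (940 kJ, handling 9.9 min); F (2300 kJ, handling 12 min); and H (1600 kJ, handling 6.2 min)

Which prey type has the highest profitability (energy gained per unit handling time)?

In descending order of E/h:
H: 1600/6.2 = 258 kJ/min
F: 2300/12 = 192 kJ/min
B: 940/9.9 = 94.9 kJ/min
E: 690/22 = 31.4 kJ/min

H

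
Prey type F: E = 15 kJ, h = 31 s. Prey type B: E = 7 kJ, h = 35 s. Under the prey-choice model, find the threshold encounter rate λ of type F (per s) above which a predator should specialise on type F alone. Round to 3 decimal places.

Drop type B once their profitability E₂/h₂ falls below the rate achievable on type F alone: E₂/h₂ = λE₁/(1 + λh₁).
Solve for λ: λE₁h₂ = E₂(1 + λh₁) → λ(E₁h₂ − E₂h₁) = E₂ → λ = E₂/(E₁h₂ − E₂h₁).
λ = 7/(15×35 − 7×31) = 7/308 = 0.02273 per s.

0.023 per s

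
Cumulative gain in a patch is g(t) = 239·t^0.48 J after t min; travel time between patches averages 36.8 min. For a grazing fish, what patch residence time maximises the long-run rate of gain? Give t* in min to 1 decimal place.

Maximise g(t)/(T+t): set derivative to zero → g'(t)(T+t) = g(t).
g'(t) = 0.48·239·t^-0.52. Setting 0.48·239·t^-0.52 = 239·t^0.48/(36.8+t) gives 0.48(36.8+t) = t, so 0.52·t = 0.48×36.8.
t* = 0.48×36.8/0.52 = 33.97 min.

34.0 min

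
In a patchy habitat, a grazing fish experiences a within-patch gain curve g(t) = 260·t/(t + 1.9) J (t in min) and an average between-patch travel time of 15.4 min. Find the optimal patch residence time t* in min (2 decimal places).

5.41 min

Maximise g(t)/(T+t): set derivative to zero → g'(t)(T+t) = g(t).
g'(t) = 260·1.9/(t + 1.9)². Setting 260·1.9/(t+1.9)² = 260t/[(t+1.9)(15.4+t)] gives 1.9(15.4+t) = t(t+1.9), so t² = 1.9×15.4 = 29.26.
t* = √29.26 = 5.409 min.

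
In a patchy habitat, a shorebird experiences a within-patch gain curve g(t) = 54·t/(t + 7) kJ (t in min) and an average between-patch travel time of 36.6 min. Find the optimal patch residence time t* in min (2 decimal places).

Optimal t* satisfies g'(t*) = g(t*)/(T + t*).
g'(t) = 54·7/(t + 7)². Setting 54·7/(t+7)² = 54t/[(t+7)(36.6+t)] gives 7(36.6+t) = t(t+7), so t² = 7×36.6 = 256.2.
t* = √256.2 = 16.01 min.

16.01 min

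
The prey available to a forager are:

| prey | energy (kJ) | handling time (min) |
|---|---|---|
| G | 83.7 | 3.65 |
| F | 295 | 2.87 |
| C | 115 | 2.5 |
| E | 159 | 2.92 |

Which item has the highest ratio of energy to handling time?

F

Profitability E/h (kJ/min): G = 83.7/3.65 = 22.9, F = 295/2.87 = 103, C = 115/2.5 = 46, E = 159/2.92 = 54.5.
Ranked: F > E > C > G.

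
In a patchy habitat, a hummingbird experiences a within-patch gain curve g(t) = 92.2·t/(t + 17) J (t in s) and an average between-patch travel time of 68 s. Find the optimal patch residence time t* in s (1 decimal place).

34.0 s

Optimal t* satisfies g'(t*) = g(t*)/(T + t*).
g'(t) = 92.2·17/(t + 17)². Setting 92.2·17/(t+17)² = 92.2t/[(t+17)(68+t)] gives 17(68+t) = t(t+17), so t² = 17×68 = 1156.
t* = √1156 = 34 s.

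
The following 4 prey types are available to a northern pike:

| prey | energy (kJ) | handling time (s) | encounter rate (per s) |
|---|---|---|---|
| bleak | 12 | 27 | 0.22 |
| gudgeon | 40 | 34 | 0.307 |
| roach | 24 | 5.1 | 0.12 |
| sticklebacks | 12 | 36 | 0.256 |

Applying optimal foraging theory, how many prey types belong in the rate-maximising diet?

Profitabilities (E/h, kJ/s): roach 4.71, gudgeon 1.18, bleak 0.444, sticklebacks 0.333. Add prey in this order while the next type's profitability exceeds the intake rate on those already taken.
Rate on top 1: 1.787. gudgeon: 1.18 < 1.787 → exclude; stop.
Optimal diet: roach — 1 of 4 types.

1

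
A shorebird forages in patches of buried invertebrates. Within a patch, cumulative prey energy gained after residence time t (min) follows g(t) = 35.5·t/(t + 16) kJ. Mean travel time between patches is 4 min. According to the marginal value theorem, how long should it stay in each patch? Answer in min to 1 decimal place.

8.0 min

By the marginal value theorem, leave when the instantaneous gain rate g'(t) equals the habitat-wide average g(t)/(T + t).
g'(t) = 35.5·16/(t + 16)². Setting 35.5·16/(t+16)² = 35.5t/[(t+16)(4+t)] gives 16(4+t) = t(t+16), so t² = 16×4 = 64.
t* = √64 = 8 min.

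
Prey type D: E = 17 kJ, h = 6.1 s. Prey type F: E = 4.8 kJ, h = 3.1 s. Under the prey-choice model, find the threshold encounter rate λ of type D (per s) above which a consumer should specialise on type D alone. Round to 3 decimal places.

At the threshold, the rate on type D alone equals the profitability of type F: λ·17/(1 + λ·6.1) = 4.8/3.1 = 1.548.
Rearranging, λ(17 − 1.548×6.1) = 1.548, so λ = 1.548/7.555 = 0.205 per s.

0.205 per s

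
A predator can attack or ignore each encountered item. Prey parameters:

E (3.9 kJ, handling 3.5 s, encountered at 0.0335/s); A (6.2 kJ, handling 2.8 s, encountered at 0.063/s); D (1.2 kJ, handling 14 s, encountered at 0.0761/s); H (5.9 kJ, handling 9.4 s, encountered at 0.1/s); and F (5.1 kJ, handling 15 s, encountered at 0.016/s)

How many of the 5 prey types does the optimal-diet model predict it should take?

3

Rank by E/h (kJ/s): A 2.21, E 1.11, H 0.628, F 0.34, D 0.0857. Include each in turn until the next type's E/h falls below the running intake rate.
Rate on top 1: 0.332. E: 1.11 > 0.332 → include.
Rate on top 2: 0.4029. H: 0.628 > 0.4029 → include.
Rate on top 3: 0.4975. F: 0.34 < 0.4975 → exclude; stop.
Optimal diet: A, E, H — 3 of 5 types.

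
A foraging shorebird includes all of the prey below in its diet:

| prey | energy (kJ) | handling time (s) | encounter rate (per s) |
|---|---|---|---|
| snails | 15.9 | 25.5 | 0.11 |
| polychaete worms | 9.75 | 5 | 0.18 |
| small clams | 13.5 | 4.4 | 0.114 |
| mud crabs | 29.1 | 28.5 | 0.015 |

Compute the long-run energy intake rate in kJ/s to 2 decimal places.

Energy encountered per unit search time: 0.11×15.9 + 0.18×9.75 + 0.114×13.5 + 0.015×29.1 = 5.479 kJ/s.
Handling time per unit search time: 0.11×25.5 + 0.18×5 + 0.114×4.4 + 0.015×28.5 = 4.634.
Rate = 5.479/(1 + 4.634) = 0.9726 kJ/s.

0.97 kJ/s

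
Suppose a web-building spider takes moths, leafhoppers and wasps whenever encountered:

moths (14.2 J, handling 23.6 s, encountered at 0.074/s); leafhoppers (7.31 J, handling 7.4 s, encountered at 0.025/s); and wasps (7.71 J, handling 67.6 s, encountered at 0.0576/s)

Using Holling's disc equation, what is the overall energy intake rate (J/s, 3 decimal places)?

0.246 J/s

R = Σλ_iE_i / (1 + Σλ_ih_i)
Numerator: 0.074×14.2 + 0.025×7.31 + 0.0576×7.71 = 1.678
Denominator: 1 + 0.074×23.6 + 0.025×7.4 + 0.0576×67.6 = 6.825
R = 1.678/6.825 = 0.2458 J/s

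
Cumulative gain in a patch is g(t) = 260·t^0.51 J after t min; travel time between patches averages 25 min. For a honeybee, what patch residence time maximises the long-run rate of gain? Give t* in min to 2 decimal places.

Optimal t* satisfies g'(t*) = g(t*)/(T + t*).
g'(t) = 0.51·260·t^-0.49. Setting 0.51·260·t^-0.49 = 260·t^0.51/(25+t) gives 0.51(25+t) = t, so 0.49·t = 0.51×25.
t* = 0.51×25/0.49 = 26.02 min.

26.02 min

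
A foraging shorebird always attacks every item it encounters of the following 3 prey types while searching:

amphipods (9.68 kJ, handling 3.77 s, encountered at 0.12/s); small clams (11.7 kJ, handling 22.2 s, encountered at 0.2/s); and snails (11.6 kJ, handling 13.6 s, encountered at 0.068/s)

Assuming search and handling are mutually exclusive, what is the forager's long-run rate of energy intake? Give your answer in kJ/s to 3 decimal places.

R = (0.12×9.68 + 0.2×11.7 + 0.068×11.6) / (1 + 0.12×3.77 + 0.2×22.2 + 0.068×13.6) = 4.29/6.817 = 0.6293 kJ/s.

0.629 kJ/s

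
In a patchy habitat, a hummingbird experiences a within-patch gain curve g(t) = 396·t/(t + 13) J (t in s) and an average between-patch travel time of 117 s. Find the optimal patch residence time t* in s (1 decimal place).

39.0 s

By the marginal value theorem, leave when the instantaneous gain rate g'(t) equals the habitat-wide average g(t)/(T + t).
g'(t) = 396·13/(t + 13)². Setting 396·13/(t+13)² = 396t/[(t+13)(117+t)] gives 13(117+t) = t(t+13), so t² = 13×117 = 1521.
t* = √1521 = 39 s.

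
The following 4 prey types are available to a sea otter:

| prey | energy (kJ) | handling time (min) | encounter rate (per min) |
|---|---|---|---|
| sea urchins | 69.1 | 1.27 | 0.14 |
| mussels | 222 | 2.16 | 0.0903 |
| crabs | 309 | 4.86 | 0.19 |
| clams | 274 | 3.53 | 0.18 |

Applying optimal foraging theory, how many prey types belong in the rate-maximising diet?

4

E/h in descending order: mussels 103, clams 77.6, crabs 63.6, sea urchins 54.4 kJ/min. The optimal diet is the largest prefix of this list for which every included type satisfies E_i/h_i > R on the types above it.
Rate on top 1: 16.77. clams: 77.6 > 16.77 → include.
Rate on top 2: 37.9. crabs: 63.6 > 37.9 → include.
Rate on top 3: 46.51. sea urchins: 54.4 > 46.51 → include.
Optimal diet: mussels, clams, crabs, sea urchins — 4 of 4 types.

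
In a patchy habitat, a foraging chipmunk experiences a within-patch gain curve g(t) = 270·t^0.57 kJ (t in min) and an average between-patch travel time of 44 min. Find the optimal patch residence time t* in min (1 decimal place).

Optimal t* satisfies g'(t*) = g(t*)/(T + t*).
g'(t) = 0.57·270·t^-0.43. Setting 0.57·270·t^-0.43 = 270·t^0.57/(44+t) gives 0.57(44+t) = t, so 0.43·t = 0.57×44.
t* = 0.57×44/0.43 = 58.33 min.

58.3 min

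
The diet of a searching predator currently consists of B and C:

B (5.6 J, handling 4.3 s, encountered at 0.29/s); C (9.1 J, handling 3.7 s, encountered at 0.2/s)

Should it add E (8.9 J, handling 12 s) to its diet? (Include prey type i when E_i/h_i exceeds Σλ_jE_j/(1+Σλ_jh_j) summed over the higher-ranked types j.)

No

On B and C alone, R = ΣλE/(1+Σλh) = 3.444/2.987 = 1.153 J/s.
Profitability of E: 8.9/12 = 0.7417 J/s.
Since 0.7417 < R, time spent handling E is better spent searching.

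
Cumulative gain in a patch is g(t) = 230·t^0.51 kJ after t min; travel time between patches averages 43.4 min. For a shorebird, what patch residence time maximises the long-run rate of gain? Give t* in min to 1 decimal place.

45.2 min

By the marginal value theorem, leave when the instantaneous gain rate g'(t) equals the habitat-wide average g(t)/(T + t).
g'(t) = 0.51·230·t^-0.49. Setting 0.51·230·t^-0.49 = 230·t^0.51/(43.4+t) gives 0.51(43.4+t) = t, so 0.49·t = 0.51×43.4.
t* = 0.51×43.4/0.49 = 45.17 min.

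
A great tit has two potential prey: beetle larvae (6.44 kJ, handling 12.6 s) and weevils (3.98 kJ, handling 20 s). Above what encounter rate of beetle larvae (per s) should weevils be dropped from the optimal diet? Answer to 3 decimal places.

0.051 per s

The zero-one rule: include weevils iff E₂/h₂ > λE₁/(1+λh₁). Equality gives the switch point.
λE₁h₂ = E₂ + λE₂h₁ ⇒ λ = E₂/(E₁h₂ − E₂h₁) = 3.98/(128.8 − 50.15) = 0.0506 per s.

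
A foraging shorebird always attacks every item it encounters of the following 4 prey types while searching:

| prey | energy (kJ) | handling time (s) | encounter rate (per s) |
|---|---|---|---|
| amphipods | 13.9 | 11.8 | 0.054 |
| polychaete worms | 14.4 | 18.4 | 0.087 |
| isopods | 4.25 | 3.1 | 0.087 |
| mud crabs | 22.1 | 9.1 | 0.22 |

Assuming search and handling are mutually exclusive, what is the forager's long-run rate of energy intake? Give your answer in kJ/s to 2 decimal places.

1.31 kJ/s

Energy encountered per unit search time: 0.054×13.9 + 0.087×14.4 + 0.087×4.25 + 0.22×22.1 = 7.235 kJ/s.
Handling time per unit search time: 0.054×11.8 + 0.087×18.4 + 0.087×3.1 + 0.22×9.1 = 4.51.
Rate = 7.235/(1 + 4.51) = 1.313 kJ/s.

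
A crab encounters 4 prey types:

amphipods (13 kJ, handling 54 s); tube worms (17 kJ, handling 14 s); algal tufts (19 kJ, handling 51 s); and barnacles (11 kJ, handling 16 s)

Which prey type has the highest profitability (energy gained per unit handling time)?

tube worms

Profitability E/h (kJ/s): amphipods = 13/54 = 0.241, tube worms = 17/14 = 1.21, algal tufts = 19/51 = 0.373, barnacles = 11/16 = 0.688.
Ranked: tube worms > barnacles > algal tufts > amphipods.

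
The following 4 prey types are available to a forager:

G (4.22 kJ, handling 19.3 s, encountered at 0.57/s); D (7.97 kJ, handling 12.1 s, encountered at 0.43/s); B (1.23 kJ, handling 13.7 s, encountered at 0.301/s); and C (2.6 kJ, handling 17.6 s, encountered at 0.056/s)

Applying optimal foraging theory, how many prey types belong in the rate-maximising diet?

1

Rank by E/h (kJ/s): D 0.659, G 0.219, C 0.148, B 0.0898. Include each in turn until the next type's E/h falls below the running intake rate.
Rate on top 1: 0.5525. G: 0.219 < 0.5525 → exclude; stop.
Optimal diet: D — 1 of 4 types.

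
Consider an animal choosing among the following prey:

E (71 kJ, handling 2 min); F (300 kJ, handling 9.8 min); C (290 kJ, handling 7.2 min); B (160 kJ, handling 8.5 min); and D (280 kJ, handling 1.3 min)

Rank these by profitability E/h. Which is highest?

Profitability E/h (kJ/min): E = 71/2 = 35.5, F = 300/9.8 = 30.6, C = 290/7.2 = 40.3, B = 160/8.5 = 18.8, D = 280/1.3 = 215.
Ranked: D > C > E > F > B.

D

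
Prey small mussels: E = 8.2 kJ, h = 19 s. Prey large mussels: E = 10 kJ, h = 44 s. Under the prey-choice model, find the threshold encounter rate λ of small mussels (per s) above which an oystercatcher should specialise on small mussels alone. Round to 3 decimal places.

0.059 per s

At the threshold, the rate on small mussels alone equals the profitability of large mussels: λ·8.2/(1 + λ·19) = 10/44 = 0.2273.
Rearranging, λ(8.2 − 0.2273×19) = 0.2273, so λ = 0.2273/3.882 = 0.05855 per s.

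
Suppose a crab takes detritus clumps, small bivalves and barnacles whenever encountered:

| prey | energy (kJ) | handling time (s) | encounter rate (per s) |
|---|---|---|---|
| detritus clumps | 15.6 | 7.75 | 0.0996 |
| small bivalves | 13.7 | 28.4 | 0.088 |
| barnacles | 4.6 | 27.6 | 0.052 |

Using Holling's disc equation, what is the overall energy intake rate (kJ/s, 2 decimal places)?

Energy encountered per unit search time: 0.0996×15.6 + 0.088×13.7 + 0.052×4.6 = 2.999 kJ/s.
Handling time per unit search time: 0.0996×7.75 + 0.088×28.4 + 0.052×27.6 = 4.706.
Rate = 2.999/(1 + 4.706) = 0.5255 kJ/s.

0.53 kJ/s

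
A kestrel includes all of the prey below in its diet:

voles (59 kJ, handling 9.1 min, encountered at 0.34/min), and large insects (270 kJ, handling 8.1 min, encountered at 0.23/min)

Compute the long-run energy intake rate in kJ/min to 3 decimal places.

13.792 kJ/min

Energy encountered per unit search time: 0.34×59 + 0.23×270 = 82.16 kJ/min.
Handling time per unit search time: 0.34×9.1 + 0.23×8.1 = 4.957.
Rate = 82.16/(1 + 4.957) = 13.79 kJ/min.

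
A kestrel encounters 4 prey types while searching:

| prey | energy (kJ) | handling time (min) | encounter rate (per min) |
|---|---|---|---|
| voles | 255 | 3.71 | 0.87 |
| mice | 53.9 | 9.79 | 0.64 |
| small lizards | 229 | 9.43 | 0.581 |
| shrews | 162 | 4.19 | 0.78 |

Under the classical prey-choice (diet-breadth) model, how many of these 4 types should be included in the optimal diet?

Rank by E/h (kJ/min): voles 68.7, shrews 38.7, small lizards 24.3, mice 5.51. Include each in turn until the next type's E/h falls below the running intake rate.
Rate on top 1: 52.48. shrews: 38.7 < 52.48 → exclude; stop.
Optimal diet: voles — 1 of 4 types.

1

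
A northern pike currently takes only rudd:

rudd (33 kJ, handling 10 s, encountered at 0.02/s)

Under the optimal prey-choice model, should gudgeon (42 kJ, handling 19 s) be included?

Current rate: (0.02×33)/(1 + 0.02×10) = 0.55 kJ/s.
gudgeon: E/h = 42/19 = 2.211 kJ/s.
2.211 > 0.55, so adding gudgeon raises the average — include it.

Yes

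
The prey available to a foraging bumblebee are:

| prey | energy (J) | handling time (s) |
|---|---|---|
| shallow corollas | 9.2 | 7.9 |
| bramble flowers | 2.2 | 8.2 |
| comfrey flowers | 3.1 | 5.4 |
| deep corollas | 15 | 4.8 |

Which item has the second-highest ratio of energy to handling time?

shallow corollas

In descending order of E/h:
deep corollas: 15/4.8 = 3.12 J/s
shallow corollas: 9.2/7.9 = 1.16 J/s
comfrey flowers: 3.1/5.4 = 0.574 J/s
bramble flowers: 2.2/8.2 = 0.268 J/s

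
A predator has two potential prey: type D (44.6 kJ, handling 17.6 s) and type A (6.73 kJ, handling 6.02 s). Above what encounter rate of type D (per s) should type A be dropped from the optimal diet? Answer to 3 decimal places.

0.045 per s

At the threshold, the rate on type D alone equals the profitability of type A: λ·44.6/(1 + λ·17.6) = 6.73/6.02 = 1.118.
Rearranging, λ(44.6 − 1.118×17.6) = 1.118, so λ = 1.118/24.92 = 0.04485 per s.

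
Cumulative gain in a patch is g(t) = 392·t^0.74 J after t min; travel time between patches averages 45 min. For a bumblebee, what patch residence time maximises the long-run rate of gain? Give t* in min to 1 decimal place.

128.1 min

Optimal t* satisfies g'(t*) = g(t*)/(T + t*).
g'(t) = 0.74·392·t^-0.26. Setting 0.74·392·t^-0.26 = 392·t^0.74/(45+t) gives 0.74(45+t) = t, so 0.26·t = 0.74×45.
t* = 0.74×45/0.26 = 128.1 min.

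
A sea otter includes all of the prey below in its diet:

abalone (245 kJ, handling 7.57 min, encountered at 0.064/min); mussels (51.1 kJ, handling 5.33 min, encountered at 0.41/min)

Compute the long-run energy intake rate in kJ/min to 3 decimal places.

9.982 kJ/min

R = (0.064×245 + 0.41×51.1) / (1 + 0.064×7.57 + 0.41×5.33) = 36.63/3.67 = 9.982 kJ/min.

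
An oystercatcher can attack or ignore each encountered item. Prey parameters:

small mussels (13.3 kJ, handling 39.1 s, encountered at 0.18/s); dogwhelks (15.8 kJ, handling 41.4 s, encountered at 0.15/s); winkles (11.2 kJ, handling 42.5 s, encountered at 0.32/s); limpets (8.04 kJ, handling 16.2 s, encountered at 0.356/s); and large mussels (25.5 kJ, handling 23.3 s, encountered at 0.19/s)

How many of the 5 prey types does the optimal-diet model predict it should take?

E/h in descending order: large mussels 1.09, limpets 0.496, dogwhelks 0.382, small mussels 0.34, winkles 0.264 kJ/s. The optimal diet is the largest prefix of this list for which every included type satisfies E_i/h_i > R on the types above it.
Rate on top 1: 0.8928. limpets: 0.496 < 0.8928 → exclude; stop.
Optimal diet: large mussels — 1 of 5 types.

1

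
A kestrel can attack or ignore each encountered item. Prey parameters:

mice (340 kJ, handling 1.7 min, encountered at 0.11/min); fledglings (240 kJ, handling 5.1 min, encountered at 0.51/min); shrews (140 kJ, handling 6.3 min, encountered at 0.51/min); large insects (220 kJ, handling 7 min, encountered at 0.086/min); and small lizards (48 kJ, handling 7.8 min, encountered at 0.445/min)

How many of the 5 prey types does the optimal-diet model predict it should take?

2

Rank by E/h (kJ/min): mice 200, fledglings 47.1, large insects 31.4, shrews 22.2, small lizards 6.15. Include each in turn until the next type's E/h falls below the running intake rate.
Rate on top 1: 31.51. fledglings: 47.1 > 31.51 → include.
Rate on top 2: 42.19. large insects: 31.4 < 42.19 → exclude; stop.
Optimal diet: mice, fledglings — 2 of 5 types.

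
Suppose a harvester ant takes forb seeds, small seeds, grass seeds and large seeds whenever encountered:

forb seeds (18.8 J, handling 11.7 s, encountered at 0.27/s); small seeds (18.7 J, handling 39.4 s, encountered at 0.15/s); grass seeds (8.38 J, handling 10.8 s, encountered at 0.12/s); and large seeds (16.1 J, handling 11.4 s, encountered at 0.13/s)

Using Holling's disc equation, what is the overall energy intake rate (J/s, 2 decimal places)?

0.85 J/s

R = Σλ_iE_i / (1 + Σλ_ih_i)
Numerator: 0.27×18.8 + 0.15×18.7 + 0.12×8.38 + 0.13×16.1 = 10.98
Denominator: 1 + 0.27×11.7 + 0.15×39.4 + 0.12×10.8 + 0.13×11.4 = 12.85
R = 10.98/12.85 = 0.8546 J/s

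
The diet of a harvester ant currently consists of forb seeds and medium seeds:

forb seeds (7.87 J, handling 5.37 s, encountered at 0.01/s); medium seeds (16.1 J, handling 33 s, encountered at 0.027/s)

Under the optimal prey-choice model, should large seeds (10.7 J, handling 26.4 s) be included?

Current rate: (0.01×7.87 + 0.027×16.1)/(1 + 0.01×5.37 + 0.027×33) = 0.264 J/s.
Profitability of large seeds: 10.7/26.4 = 0.4053 J/s.
0.4053 > 0.264, so adding large seeds raises the average — include it.

Yes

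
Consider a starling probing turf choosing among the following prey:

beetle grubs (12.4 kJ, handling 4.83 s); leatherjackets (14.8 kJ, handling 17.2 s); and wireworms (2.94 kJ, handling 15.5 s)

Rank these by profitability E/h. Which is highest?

Profitability E/h (kJ/s): beetle grubs = 12.4/4.83 = 2.57, leatherjackets = 14.8/17.2 = 0.86, wireworms = 2.94/15.5 = 0.19.
Ranked: beetle grubs > leatherjackets > wireworms.

beetle grubs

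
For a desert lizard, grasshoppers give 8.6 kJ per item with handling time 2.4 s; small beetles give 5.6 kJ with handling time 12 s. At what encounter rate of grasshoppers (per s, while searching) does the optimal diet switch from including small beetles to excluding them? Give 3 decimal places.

0.062 per s

The zero-one rule: include small beetles iff E₂/h₂ > λE₁/(1+λh₁). Equality gives the switch point.
λE₁h₂ = E₂ + λE₂h₁ ⇒ λ = E₂/(E₁h₂ − E₂h₁) = 5.6/(103.2 − 13.44) = 0.06239 per s.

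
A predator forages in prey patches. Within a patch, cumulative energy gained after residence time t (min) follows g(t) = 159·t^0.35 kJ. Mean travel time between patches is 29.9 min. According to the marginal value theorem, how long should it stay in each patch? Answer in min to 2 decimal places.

16.10 min

Maximise g(t)/(T+t): set derivative to zero → g'(t)(T+t) = g(t).
g'(t) = 0.35·159·t^-0.65. Setting 0.35·159·t^-0.65 = 159·t^0.35/(29.9+t) gives 0.35(29.9+t) = t, so 0.65·t = 0.35×29.9.
t* = 0.35×29.9/0.65 = 16.1 min.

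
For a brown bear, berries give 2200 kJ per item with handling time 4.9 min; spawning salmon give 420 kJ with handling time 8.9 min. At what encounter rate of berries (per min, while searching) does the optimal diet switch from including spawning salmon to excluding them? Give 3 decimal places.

At the threshold, the rate on berries alone equals the profitability of spawning salmon: λ·2200/(1 + λ·4.9) = 420/8.9 = 47.19.
Rearranging, λ(2200 − 47.19×4.9) = 47.19, so λ = 47.19/1969 = 0.02397 per min.

0.024 per min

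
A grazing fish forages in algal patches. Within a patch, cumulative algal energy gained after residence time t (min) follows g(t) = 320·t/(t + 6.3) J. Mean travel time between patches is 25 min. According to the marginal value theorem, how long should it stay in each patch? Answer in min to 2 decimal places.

Optimal t* satisfies g'(t*) = g(t*)/(T + t*).
g'(t) = 320·6.3/(t + 6.3)². Setting 320·6.3/(t+6.3)² = 320t/[(t+6.3)(25+t)] gives 6.3(25+t) = t(t+6.3), so t² = 6.3×25 = 157.5.
t* = √157.5 = 12.55 min.

12.55 min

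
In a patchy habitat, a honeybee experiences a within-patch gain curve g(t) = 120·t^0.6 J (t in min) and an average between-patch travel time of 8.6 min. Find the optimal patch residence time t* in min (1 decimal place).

By the marginal value theorem, leave when the instantaneous gain rate g'(t) equals the habitat-wide average g(t)/(T + t).
g'(t) = 0.6·120·t^-0.4. Setting 0.6·120·t^-0.4 = 120·t^0.6/(8.6+t) gives 0.6(8.6+t) = t, so 0.40·t = 0.6×8.6.
t* = 0.6×8.6/0.40 = 12.9 min.

12.9 min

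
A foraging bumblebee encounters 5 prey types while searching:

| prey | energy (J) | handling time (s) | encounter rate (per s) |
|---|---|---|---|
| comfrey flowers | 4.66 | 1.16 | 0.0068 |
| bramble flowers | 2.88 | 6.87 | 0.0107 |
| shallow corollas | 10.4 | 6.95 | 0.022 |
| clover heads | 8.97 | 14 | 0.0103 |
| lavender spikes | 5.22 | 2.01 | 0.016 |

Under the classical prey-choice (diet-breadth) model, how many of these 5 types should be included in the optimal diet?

5

E/h in descending order: comfrey flowers 4.02, lavender spikes 2.6, shallow corollas 1.5, clover heads 0.641, bramble flowers 0.419 J/s. The optimal diet is the largest prefix of this list for which every included type satisfies E_i/h_i > R on the types above it.
Rate on top 1: 0.03144. lavender spikes: 2.6 > 0.03144 → include.
Rate on top 2: 0.1108. shallow corollas: 1.5 > 0.1108 → include.
Rate on top 3: 0.2884. clover heads: 0.641 > 0.2884 → include.
Rate on top 4: 0.3264. bramble flowers: 0.419 > 0.3264 → include.
Optimal diet: comfrey flowers, lavender spikes, shallow corollas, clover heads, bramble flowers — 5 of 5 types.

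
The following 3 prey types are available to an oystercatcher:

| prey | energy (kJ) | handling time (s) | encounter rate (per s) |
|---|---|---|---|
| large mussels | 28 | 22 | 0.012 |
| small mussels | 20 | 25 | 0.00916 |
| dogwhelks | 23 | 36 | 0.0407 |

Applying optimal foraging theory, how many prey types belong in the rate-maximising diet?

3

Profitabilities (E/h, kJ/s): large mussels 1.27, small mussels 0.8, dogwhelks 0.639. Add prey in this order while the next type's profitability exceeds the intake rate on those already taken.
Rate on top 1: 0.2658. small mussels: 0.8 > 0.2658 → include.
Rate on top 2: 0.3478. dogwhelks: 0.639 > 0.3478 → include.
Optimal diet: large mussels, small mussels, dogwhelks — 3 of 3 types.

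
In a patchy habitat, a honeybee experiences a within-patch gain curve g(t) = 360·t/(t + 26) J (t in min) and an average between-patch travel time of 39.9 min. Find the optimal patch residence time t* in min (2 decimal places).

32.21 min

By the marginal value theorem, leave when the instantaneous gain rate g'(t) equals the habitat-wide average g(t)/(T + t).
g'(t) = 360·26/(t + 26)². Setting 360·26/(t+26)² = 360t/[(t+26)(39.9+t)] gives 26(39.9+t) = t(t+26), so t² = 26×39.9 = 1037.
t* = √1037 = 32.21 min.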